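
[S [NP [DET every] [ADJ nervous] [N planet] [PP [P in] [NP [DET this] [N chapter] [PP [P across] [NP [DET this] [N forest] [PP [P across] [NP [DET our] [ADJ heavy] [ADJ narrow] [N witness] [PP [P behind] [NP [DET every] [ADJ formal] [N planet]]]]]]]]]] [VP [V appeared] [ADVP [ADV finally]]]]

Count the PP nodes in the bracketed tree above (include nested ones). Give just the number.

Listing each PP by its span: [PP in this chapter across this forest across our heavy narrow witness behind every formal planet]; [PP across this forest across our heavy narrow witness behind every formal planet]; [PP across our heavy narrow witness behind every formal planet]; [PP behind every formal planet] — that makes 4.

4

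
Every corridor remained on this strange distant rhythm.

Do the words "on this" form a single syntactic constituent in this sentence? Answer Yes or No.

No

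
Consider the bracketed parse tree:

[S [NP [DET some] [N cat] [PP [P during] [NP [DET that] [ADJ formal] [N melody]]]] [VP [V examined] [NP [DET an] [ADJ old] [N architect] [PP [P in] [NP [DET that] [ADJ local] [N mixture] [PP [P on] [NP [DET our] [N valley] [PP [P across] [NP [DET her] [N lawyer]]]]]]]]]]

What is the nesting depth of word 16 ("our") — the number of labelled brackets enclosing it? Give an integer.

8

Path from the root down to the word: S → VP → NP → PP → NP → PP → NP → DET. That is 8 enclosing brackets.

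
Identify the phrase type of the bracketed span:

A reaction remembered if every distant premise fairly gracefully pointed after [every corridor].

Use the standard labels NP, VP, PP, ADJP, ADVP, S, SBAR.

The span is built around the noun "corridor" — a noun phrase (NP).

NP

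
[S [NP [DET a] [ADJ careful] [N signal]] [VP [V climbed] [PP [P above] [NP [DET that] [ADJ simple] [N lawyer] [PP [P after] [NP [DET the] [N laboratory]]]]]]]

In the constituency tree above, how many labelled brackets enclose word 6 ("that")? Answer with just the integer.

5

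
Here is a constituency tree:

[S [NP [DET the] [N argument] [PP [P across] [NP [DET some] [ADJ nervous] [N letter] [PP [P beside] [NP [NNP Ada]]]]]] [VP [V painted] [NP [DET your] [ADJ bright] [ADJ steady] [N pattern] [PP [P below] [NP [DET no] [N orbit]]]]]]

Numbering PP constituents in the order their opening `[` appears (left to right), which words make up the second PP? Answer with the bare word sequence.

beside Ada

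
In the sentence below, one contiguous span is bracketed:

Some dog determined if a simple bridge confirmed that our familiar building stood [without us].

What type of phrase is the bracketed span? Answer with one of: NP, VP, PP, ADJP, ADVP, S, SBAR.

"without" is the head of the bracketed span, so the span is a prepositional phrase: PP.

PP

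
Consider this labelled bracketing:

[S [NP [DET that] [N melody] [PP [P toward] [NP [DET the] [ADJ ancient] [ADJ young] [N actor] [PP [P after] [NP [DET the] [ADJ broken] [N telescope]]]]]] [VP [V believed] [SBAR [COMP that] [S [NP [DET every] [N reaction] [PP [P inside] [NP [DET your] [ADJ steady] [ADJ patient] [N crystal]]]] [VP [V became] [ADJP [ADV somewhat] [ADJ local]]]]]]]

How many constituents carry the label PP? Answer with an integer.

The PP constituents are: [PP toward the ancient young actor after the broken telescope]; [PP after the broken telescope]; [PP inside your steady patient crystal]. Total: 3.

3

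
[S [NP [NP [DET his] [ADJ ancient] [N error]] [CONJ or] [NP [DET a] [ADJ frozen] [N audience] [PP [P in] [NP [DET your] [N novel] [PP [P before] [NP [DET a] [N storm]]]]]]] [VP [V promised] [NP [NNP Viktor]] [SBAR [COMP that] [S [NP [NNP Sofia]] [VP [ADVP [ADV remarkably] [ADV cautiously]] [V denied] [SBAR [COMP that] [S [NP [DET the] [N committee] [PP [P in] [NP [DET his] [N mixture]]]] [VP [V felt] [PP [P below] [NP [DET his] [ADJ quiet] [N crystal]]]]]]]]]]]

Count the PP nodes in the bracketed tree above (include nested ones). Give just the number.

Scanning left to right, an opening `[PP` appears at word positions 8, 11, 24, 28 — 4 in total.

4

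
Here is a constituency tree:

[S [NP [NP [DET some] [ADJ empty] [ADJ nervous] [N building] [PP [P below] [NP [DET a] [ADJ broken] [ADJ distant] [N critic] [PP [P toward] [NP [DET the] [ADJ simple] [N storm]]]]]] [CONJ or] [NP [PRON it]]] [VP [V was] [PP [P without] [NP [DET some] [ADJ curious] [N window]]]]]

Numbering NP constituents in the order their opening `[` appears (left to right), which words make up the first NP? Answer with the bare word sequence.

some empty nervous building below a broken distant critic toward the simple storm or it

The NP opening brackets appear, in order, over: "some empty nervous building below a broken distant critic toward the simple storm or it"; "some empty nervous building below a broken distant critic toward the simple storm"; "a broken distant critic toward the simple storm"; "the simple storm"; "it"; "some curious window". The first one spans "some empty nervous building below a broken distant critic toward the simple storm or it".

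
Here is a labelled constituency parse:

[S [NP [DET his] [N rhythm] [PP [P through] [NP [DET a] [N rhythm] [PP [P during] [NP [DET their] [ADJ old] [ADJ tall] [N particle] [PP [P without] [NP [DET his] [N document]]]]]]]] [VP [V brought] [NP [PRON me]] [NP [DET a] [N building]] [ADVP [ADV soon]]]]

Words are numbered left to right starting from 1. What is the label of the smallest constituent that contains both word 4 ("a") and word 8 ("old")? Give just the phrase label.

The smallest bracket enclosing both words is [NP a rhythm during their old tall particle without his document], so the label is NP.

NP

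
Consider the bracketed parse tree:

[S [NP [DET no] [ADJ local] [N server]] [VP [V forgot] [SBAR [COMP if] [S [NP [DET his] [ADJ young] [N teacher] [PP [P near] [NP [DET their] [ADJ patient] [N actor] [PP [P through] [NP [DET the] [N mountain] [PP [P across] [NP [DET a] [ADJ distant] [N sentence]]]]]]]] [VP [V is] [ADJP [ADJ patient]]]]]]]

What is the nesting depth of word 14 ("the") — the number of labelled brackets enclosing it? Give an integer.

10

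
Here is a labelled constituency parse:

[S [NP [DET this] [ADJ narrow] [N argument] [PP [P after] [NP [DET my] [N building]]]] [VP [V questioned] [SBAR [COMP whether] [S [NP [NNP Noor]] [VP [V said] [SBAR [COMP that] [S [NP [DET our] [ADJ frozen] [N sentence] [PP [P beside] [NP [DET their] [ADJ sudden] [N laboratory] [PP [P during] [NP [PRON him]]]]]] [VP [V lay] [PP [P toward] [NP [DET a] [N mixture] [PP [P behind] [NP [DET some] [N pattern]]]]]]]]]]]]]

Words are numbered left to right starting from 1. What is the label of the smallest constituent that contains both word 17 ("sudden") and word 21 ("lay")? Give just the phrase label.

S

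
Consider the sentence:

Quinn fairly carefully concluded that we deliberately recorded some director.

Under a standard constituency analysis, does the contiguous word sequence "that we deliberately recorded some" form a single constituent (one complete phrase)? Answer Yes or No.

The smallest constituent containing the whole sequence is the subordinate clause [SBAR that we deliberately recorded some director], but the sequence is only part of it — it straddles the boundary between complementizer "that" and clause "we deliberately recorded some director".

No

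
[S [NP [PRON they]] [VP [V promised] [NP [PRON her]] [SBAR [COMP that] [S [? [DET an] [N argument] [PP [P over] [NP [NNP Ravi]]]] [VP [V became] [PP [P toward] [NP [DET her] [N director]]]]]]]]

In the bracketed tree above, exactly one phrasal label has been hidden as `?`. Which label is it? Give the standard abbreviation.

Looking at what the `?` directly dominates — DET 'an', N 'argument', PP — this is a noun phrase (NP).

NP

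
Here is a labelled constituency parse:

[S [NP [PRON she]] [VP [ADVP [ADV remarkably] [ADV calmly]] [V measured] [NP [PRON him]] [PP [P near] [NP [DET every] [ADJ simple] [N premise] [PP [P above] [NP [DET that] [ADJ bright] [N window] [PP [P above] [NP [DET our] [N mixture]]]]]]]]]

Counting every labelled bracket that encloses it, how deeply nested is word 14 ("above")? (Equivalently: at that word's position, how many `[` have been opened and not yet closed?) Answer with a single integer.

8

Path from the root down to the word: S → VP → PP → NP → PP → NP → PP → P. That is 8 enclosing brackets.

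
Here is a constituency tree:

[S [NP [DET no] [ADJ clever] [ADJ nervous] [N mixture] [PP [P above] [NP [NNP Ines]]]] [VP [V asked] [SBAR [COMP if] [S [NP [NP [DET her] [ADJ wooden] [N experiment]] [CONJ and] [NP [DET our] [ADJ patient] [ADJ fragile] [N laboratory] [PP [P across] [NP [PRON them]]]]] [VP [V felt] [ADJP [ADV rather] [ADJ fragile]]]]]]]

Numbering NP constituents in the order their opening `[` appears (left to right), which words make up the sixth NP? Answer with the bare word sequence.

them

In left-to-right order the NP constituents are "no clever nervous mixture above Ines"; "Ines"; "her wooden experiment and our patient fragile laboratory across them"; "her wooden experiment"; "our patient fragile laboratory across them"; "them". Number 6 is "them".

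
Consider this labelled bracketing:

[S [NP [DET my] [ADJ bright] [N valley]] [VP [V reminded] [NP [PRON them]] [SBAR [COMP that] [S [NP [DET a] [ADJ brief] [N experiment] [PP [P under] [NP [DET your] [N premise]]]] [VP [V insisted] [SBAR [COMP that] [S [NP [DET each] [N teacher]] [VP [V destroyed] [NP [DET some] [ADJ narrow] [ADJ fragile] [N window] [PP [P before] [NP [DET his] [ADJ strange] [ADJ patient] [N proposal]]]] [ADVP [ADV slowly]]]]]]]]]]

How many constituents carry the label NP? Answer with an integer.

The NP constituents are: [NP my bright valley]; [NP them]; [NP a brief experiment under your premise]; [NP your premise]; [NP each teacher]; [NP some narrow fragile window before his strange patient proposal] …. Total: 7.

7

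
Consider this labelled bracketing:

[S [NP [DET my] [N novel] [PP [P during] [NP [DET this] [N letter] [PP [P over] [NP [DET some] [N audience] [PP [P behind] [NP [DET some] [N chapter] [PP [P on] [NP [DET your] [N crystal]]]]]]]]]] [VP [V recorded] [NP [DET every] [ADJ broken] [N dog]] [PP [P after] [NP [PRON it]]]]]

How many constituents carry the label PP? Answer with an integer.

5

The PP constituents are: [PP during this letter over some audience behind some chapter on your crystal]; [PP over some audience behind some chapter on your crystal]; [PP behind some chapter on your crystal]; [PP on your crystal]; [PP after it]. Total: 5.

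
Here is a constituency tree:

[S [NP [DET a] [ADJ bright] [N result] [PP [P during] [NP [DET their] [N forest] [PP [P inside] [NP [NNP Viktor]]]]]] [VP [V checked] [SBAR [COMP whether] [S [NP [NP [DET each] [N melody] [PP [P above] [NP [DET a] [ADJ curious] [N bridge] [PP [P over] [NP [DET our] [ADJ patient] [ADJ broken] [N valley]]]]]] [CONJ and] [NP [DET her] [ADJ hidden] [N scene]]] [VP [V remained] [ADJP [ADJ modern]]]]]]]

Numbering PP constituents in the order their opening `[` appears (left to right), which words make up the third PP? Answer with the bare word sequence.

In left-to-right order the PP constituents are "during their forest inside Viktor"; "inside Viktor"; "above a curious bridge over our patient broken valley"; "over our patient broken valley". Number 3 is "above a curious bridge over our patient broken valley".

above a curious bridge over our patient broken valley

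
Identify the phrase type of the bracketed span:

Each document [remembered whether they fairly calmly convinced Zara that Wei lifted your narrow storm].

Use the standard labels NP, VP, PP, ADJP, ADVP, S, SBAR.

The bracketed span "remembered whether they fairly calmly convinced Zara that Wei lifted your narrow storm" is headed by "remembered", making it a verb phrase (VP).

VP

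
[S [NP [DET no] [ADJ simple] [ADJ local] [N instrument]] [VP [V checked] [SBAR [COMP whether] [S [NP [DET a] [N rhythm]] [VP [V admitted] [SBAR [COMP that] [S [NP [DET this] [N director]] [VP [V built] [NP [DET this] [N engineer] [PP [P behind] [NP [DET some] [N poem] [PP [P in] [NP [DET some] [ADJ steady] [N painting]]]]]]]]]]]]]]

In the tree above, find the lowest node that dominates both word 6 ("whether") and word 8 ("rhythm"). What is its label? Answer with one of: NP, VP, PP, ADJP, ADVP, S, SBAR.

SBAR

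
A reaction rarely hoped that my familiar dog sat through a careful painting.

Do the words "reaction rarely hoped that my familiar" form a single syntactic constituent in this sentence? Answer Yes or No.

No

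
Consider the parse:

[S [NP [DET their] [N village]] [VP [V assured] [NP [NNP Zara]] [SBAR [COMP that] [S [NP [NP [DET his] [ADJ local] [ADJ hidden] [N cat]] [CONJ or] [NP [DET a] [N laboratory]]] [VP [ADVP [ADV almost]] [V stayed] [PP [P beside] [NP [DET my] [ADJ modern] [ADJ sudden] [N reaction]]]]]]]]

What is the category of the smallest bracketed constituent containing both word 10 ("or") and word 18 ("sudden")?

S

The smallest bracket enclosing both words is [S his local hidden cat or a laboratory almost stayed beside my modern sudden reaction], so the label is S.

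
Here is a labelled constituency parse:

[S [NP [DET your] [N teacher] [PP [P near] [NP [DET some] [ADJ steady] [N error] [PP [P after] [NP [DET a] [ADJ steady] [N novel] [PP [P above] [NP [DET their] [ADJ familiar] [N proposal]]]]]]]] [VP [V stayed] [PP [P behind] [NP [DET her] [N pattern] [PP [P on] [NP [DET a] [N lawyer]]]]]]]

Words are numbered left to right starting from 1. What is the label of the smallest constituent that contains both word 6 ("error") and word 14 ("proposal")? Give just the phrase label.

NP

The smallest bracket enclosing both words is [NP some steady error after a steady novel above their familiar proposal], so the label is NP.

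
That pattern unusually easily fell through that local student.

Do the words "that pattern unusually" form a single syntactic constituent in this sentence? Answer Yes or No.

No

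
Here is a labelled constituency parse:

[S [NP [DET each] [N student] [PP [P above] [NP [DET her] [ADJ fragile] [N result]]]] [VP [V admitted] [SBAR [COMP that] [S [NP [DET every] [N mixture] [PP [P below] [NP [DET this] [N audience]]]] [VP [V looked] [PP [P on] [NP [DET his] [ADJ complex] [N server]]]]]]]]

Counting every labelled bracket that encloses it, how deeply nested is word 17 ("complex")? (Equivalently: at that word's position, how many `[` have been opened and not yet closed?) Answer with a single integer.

8

Counting open brackets not yet closed at "complex": [S [VP [SBAR [S [VP [PP [NP [ADJ = 8.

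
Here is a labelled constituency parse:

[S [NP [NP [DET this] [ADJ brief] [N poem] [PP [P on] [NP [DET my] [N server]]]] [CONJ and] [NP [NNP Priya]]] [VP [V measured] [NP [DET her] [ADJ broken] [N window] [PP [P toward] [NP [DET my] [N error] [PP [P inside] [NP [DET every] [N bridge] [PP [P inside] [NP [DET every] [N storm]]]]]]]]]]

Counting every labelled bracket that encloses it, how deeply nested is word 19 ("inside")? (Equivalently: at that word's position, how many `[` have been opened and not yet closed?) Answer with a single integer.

9

Counting open brackets not yet closed at "inside": [S [VP [NP [PP [NP [PP [NP [PP [P = 9.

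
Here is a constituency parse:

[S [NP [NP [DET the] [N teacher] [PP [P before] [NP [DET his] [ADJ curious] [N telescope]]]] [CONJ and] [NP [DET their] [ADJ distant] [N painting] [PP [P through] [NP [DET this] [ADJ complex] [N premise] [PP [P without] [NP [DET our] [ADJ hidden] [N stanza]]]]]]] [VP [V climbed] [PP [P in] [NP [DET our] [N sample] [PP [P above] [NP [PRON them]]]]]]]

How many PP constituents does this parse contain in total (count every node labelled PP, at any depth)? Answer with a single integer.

5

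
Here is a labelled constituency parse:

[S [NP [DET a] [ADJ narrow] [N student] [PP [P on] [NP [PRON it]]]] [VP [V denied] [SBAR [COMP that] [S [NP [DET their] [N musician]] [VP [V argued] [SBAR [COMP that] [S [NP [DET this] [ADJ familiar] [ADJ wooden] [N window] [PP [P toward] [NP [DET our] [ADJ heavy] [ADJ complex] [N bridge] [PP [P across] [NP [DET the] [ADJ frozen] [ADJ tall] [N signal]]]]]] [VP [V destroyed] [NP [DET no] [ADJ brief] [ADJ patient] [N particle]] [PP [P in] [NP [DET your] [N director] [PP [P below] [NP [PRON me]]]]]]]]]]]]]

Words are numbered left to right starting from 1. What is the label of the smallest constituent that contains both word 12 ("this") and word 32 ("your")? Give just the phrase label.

S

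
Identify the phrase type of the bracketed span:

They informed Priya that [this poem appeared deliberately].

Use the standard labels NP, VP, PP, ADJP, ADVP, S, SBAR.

S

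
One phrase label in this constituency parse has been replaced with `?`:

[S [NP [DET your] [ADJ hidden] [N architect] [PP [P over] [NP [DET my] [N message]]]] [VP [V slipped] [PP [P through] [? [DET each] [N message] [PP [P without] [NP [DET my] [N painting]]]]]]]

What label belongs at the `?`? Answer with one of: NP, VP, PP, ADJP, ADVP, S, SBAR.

NP

A constituent whose immediate children are DET 'each', N 'message', PP is a noun phrase: NP.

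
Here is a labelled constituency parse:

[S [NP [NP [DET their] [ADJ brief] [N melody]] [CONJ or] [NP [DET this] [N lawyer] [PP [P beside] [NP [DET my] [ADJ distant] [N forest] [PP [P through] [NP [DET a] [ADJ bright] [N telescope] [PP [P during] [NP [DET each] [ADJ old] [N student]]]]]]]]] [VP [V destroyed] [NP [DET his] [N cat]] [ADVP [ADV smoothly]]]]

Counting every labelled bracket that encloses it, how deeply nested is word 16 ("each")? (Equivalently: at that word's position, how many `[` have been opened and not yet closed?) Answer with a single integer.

Counting open brackets not yet closed at "each": [S [NP [NP [PP [NP [PP [NP [PP [NP [DET = 10.

10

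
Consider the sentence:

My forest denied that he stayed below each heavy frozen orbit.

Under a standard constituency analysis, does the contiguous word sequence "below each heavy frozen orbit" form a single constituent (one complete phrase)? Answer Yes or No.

These words form the whole prepositional phrase headed by "below", so yes — one constituent.

Yes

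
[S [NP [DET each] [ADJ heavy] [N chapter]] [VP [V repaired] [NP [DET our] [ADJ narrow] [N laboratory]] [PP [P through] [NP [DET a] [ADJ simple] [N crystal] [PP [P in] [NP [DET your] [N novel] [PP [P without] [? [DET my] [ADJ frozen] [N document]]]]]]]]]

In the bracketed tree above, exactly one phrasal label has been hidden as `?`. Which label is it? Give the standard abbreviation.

Looking at what the `?` directly dominates — DET 'my', ADJ 'frozen', N 'document' — this is a noun phrase (NP).

NP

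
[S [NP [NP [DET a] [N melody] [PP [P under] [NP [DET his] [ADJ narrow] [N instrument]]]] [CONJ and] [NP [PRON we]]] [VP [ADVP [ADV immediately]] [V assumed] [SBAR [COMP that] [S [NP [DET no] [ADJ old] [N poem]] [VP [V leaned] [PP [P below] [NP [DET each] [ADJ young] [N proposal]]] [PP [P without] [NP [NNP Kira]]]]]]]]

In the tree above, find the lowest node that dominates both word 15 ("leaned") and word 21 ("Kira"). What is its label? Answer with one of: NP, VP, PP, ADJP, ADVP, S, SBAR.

Word 15 lies under S → VP → SBAR → S → VP → V; word 21 lies under S → VP → SBAR → S → VP → PP → NP → NNP. The lowest shared node is the VP.

VP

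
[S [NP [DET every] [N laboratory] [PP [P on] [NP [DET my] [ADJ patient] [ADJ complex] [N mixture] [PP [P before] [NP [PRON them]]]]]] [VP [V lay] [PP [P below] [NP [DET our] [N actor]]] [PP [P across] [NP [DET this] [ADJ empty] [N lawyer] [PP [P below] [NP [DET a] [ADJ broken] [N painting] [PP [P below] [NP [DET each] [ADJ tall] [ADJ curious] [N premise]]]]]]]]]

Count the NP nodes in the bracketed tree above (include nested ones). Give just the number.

7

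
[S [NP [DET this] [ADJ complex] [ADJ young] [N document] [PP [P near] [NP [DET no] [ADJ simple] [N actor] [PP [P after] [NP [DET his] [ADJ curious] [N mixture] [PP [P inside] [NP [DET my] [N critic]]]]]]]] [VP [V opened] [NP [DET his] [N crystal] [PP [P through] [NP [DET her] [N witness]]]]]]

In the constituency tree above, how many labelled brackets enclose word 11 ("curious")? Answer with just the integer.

Counting open brackets not yet closed at "curious": [S [NP [PP [NP [PP [NP [ADJ = 7.

7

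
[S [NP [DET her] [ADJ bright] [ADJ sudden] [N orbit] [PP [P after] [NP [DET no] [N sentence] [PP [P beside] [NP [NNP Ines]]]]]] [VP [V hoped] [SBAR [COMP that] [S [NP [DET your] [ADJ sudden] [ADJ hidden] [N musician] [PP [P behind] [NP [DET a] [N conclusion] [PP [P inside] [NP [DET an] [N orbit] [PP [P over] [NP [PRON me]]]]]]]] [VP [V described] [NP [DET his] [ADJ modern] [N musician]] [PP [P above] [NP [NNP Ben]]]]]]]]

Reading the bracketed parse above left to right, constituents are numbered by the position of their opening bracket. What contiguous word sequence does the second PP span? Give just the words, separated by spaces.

beside Ines

In left-to-right order the PP constituents are "after no sentence beside Ines"; "beside Ines"; "behind a conclusion inside an orbit over me"; "inside an orbit over me"; "over me"; "above Ben". Number 2 is "beside Ines".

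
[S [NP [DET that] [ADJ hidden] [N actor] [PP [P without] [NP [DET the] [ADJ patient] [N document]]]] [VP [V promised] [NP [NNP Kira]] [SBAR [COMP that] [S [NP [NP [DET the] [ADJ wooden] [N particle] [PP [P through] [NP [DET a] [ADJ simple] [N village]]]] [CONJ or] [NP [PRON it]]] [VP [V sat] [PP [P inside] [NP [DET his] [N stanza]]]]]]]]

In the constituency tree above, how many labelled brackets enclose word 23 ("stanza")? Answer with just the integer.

The word sits inside N, which is inside NP, inside PP, inside VP, inside S, inside SBAR, inside VP, inside S — 8 brackets in all.

8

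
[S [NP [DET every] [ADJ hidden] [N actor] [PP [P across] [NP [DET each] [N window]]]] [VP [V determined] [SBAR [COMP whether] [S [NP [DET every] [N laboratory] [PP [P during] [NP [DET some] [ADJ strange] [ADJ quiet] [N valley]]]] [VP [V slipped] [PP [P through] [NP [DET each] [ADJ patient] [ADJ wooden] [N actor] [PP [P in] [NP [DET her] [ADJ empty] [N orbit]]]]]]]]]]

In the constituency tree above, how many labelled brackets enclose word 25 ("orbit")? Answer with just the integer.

10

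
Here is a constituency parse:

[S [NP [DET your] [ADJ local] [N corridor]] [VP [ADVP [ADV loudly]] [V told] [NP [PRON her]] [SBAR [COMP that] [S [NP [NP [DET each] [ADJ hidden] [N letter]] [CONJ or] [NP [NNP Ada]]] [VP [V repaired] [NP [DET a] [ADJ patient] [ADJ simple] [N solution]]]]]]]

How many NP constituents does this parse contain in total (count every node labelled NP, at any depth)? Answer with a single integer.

6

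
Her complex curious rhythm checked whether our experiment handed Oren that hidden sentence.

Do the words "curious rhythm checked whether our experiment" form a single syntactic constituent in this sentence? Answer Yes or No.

"curious" belongs to the noun phrase "her complex curious rhythm" while "experiment" belongs to the verb phrase "checked whether our experiment handed Oren that hidden sentence"; a span that runs across that boundary is not a single phrase.

No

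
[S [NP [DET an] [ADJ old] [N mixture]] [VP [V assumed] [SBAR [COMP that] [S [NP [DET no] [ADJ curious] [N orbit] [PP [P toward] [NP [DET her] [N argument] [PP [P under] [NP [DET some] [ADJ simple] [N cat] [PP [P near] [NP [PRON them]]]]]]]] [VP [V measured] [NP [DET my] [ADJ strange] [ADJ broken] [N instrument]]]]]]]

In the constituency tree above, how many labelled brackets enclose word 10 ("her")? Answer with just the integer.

Path from the root down to the word: S → VP → SBAR → S → NP → PP → NP → DET. That is 8 enclosing brackets.

8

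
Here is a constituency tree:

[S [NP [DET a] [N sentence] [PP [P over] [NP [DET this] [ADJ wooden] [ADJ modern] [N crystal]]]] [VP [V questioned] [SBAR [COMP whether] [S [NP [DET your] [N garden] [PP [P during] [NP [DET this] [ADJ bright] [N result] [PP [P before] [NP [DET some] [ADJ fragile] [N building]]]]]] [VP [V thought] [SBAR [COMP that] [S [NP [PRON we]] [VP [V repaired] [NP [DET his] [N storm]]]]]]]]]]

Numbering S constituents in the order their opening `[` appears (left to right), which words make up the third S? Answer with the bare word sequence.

we repaired his storm

In left-to-right order the S constituents are "a sentence over this wooden modern crystal questioned whether your garden during this bright result before some fragile building thought that we repaired his storm"; "your garden during this bright result before some fragile building thought that we repaired his storm"; "we repaired his storm". Number 3 is "we repaired his storm".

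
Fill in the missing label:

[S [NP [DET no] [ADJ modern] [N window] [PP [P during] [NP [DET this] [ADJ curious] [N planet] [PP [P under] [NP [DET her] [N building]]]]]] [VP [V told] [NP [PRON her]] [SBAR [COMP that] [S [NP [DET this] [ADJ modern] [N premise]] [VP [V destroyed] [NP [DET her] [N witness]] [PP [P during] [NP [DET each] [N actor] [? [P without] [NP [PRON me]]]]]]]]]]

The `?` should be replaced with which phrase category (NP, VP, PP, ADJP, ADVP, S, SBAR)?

PP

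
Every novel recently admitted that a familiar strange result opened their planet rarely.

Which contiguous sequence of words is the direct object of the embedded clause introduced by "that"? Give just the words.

their planet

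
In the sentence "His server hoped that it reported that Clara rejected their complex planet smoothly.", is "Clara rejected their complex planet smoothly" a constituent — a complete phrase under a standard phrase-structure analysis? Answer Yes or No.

"Clara rejected their complex planet smoothly" is exactly the clause [S Clara rejected their complex planet smoothly], a complete constituent.

Yes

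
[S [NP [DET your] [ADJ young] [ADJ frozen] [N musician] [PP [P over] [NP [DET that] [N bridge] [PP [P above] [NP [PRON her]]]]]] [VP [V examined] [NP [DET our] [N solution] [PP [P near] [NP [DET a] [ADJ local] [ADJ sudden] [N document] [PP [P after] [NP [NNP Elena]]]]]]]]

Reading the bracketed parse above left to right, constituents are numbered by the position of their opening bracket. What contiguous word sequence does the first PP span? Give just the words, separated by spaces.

over that bridge above her

The PP opening brackets appear, in order, over: "over that bridge above her"; "above her"; "near a local sudden document after Elena"; "after Elena". The first one spans "over that bridge above her".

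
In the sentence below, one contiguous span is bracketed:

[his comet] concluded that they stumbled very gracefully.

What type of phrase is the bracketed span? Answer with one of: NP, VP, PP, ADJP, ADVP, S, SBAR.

NP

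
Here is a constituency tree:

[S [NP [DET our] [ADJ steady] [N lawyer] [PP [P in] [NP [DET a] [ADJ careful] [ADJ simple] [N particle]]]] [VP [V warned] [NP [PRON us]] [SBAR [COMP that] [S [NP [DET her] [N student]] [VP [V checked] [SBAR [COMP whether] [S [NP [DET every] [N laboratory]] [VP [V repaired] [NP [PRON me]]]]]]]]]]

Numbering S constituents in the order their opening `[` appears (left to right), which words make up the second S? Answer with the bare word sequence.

Opening `[S` markers occur at word positions 1, 12, 16; the second of these opens the constituent [S her student checked whether every laboratory repaired me].

her student checked whether every laboratory repaired me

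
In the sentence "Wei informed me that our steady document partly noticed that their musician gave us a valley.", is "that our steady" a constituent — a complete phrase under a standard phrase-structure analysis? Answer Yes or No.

No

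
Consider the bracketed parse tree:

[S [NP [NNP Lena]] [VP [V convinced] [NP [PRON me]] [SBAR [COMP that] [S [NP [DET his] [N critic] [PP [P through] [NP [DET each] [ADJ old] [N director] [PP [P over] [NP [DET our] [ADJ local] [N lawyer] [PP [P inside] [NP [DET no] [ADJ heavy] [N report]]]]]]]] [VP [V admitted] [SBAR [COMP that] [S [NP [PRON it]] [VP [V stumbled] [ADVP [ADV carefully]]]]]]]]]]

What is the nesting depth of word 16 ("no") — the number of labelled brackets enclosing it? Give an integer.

12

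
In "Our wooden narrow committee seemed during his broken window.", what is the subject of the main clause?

our wooden narrow committee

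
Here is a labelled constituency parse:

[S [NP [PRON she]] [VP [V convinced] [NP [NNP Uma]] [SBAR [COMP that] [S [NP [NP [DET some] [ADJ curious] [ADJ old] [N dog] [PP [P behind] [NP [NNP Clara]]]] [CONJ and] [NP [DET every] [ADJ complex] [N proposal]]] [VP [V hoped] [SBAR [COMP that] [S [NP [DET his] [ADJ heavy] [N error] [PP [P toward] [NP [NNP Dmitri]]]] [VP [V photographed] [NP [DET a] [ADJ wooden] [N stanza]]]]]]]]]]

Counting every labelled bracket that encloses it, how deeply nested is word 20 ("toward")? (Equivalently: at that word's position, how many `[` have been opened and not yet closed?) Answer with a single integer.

10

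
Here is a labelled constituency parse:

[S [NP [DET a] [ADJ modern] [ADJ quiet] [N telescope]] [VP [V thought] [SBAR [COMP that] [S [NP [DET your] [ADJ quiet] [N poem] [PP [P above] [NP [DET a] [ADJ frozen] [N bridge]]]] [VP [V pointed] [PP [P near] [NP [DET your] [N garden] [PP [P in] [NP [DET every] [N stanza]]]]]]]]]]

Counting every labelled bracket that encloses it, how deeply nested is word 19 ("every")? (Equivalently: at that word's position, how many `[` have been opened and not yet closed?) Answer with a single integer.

10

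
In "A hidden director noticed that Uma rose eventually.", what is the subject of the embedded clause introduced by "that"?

Uma

In the embedded clause introduced by "that" the verb is "rose"; the NP preceding it, "Uma", is the subject.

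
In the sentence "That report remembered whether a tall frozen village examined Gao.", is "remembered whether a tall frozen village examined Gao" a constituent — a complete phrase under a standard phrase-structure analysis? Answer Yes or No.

Yes

These words form the whole verb phrase headed by "remembered", so yes — one constituent.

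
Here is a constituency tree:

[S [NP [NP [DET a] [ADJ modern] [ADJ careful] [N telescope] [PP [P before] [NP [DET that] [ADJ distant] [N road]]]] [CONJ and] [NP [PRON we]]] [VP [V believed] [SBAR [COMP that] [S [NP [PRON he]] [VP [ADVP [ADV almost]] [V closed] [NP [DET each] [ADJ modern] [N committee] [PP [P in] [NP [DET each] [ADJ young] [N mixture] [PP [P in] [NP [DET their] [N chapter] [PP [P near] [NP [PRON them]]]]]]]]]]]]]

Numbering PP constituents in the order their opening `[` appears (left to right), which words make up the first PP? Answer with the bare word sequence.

before that distant road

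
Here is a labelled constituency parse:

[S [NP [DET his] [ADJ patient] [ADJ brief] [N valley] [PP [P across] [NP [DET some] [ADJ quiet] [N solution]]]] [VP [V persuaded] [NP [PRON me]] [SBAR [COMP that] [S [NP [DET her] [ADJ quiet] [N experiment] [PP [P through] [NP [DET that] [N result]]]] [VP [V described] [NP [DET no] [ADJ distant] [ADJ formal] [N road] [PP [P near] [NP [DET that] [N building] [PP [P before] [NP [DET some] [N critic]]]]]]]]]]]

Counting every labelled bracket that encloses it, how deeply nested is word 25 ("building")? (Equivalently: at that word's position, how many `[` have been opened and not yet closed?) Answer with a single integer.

The word sits inside N, which is inside NP, inside PP, inside NP, inside VP, inside S, inside SBAR, inside VP, inside S — 9 brackets in all.

9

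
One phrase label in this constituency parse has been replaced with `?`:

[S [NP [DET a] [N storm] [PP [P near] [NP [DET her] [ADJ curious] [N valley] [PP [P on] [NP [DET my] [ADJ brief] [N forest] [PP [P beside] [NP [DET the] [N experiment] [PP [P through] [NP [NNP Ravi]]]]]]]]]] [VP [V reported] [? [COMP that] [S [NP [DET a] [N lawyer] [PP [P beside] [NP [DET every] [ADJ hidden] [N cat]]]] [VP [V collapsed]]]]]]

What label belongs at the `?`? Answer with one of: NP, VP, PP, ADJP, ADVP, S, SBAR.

Looking at what the `?` directly dominates — COMP 'that', S — this is a subordinate clause (SBAR).

SBAR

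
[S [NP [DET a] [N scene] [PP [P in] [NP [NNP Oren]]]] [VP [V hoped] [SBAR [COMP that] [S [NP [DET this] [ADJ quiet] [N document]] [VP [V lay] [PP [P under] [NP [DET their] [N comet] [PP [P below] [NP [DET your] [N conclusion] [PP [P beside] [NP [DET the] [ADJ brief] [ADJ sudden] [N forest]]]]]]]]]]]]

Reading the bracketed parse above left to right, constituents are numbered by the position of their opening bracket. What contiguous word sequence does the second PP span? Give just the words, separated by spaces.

Opening `[PP` markers occur at word positions 3, 11, 14, 17; the second of these opens the constituent [PP under their comet below your conclusion beside the brief sudden forest].

under their comet below your conclusion beside the brief sudden forest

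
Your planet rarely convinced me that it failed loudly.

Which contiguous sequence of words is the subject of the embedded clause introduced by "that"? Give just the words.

In the embedded clause introduced by "that" the verb is "failed"; the NP preceding it, "it", is the subject.

it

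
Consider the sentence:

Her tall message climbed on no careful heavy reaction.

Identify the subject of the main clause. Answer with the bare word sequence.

her tall message

In the main clause the verb is "climbed"; the NP preceding it, "her tall message", is the subject.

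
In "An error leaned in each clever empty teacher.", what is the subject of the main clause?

an error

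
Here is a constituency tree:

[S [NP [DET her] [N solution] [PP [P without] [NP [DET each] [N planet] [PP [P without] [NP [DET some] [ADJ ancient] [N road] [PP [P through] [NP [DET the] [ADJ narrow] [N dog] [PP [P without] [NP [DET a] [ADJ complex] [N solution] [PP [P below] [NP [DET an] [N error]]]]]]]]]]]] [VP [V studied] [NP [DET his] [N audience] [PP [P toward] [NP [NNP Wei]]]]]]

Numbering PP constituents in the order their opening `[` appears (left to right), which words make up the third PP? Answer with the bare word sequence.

through the narrow dog without a complex solution below an error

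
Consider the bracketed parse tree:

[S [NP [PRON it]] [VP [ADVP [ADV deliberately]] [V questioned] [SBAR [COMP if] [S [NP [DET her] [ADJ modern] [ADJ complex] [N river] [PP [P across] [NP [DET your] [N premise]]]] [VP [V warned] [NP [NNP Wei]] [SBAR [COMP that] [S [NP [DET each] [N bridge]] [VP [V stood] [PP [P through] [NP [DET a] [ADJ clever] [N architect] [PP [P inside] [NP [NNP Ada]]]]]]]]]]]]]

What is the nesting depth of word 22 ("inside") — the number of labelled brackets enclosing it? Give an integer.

12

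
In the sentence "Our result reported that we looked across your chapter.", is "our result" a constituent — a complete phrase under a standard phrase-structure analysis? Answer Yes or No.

Yes

These words form the whole noun phrase headed by "result", so yes — one constituent.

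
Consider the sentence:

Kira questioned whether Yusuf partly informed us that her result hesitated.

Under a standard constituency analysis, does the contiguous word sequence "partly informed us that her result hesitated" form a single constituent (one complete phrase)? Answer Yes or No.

Yes

The sequence corresponds to a single VP node — the verb phrase "partly informed us that her result hesitated".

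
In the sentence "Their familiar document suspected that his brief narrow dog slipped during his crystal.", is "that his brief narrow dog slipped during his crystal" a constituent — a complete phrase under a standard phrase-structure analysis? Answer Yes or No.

"that his brief narrow dog slipped during his crystal" is exactly the subordinate clause [SBAR that his brief narrow dog slipped during his crystal], a complete constituent.

Yes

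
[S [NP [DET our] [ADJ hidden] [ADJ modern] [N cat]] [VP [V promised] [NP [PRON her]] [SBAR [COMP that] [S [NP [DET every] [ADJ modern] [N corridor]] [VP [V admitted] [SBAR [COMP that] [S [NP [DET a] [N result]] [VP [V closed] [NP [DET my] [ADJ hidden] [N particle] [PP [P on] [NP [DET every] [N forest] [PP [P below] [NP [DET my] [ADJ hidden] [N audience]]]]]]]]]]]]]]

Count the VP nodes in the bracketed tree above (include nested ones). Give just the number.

3

Scanning left to right, an opening `[VP` appears at word positions 5, 11, 15 — 3 in total.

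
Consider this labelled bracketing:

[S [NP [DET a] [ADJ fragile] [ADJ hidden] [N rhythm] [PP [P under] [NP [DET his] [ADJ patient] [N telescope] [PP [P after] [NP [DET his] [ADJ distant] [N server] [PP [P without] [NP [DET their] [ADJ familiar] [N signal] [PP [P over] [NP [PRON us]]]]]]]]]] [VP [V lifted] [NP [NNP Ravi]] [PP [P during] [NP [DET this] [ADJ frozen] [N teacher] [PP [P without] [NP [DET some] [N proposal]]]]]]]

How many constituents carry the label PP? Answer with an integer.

6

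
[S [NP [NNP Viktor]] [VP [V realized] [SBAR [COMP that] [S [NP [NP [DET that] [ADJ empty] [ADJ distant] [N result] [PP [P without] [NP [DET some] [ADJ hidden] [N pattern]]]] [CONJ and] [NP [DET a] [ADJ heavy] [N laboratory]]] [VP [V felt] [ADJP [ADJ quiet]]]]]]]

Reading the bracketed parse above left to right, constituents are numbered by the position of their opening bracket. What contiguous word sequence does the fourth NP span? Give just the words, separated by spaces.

some hidden pattern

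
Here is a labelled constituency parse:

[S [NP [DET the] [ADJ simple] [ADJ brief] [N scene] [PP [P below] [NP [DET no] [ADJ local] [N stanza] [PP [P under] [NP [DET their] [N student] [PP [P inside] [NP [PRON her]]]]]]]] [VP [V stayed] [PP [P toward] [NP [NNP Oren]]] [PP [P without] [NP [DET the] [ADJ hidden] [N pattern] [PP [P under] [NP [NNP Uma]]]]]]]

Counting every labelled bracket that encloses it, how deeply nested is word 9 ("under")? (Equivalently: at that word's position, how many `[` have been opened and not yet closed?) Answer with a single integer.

6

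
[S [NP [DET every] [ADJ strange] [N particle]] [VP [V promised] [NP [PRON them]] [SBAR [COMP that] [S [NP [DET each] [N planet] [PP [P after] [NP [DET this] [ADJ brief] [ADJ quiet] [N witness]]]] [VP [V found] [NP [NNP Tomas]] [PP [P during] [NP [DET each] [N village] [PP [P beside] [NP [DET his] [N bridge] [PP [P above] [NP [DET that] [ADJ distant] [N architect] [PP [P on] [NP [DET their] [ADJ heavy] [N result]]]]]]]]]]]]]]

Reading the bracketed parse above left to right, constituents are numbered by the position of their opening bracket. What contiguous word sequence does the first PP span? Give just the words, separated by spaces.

after this brief quiet witness

In left-to-right order the PP constituents are "after this brief quiet witness"; "during each village beside his bridge above that distant architect on their heavy result"; "beside his bridge above that distant architect on their heavy result"; "above that distant architect on their heavy result"; "on their heavy result". Number 1 is "after this brief quiet witness".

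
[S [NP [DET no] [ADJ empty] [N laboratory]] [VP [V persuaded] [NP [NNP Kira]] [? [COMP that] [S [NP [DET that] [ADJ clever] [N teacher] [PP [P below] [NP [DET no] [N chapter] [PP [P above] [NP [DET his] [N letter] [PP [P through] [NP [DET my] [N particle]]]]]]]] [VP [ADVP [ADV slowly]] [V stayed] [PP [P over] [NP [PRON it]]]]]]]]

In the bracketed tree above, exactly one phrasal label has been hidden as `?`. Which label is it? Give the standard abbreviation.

SBAR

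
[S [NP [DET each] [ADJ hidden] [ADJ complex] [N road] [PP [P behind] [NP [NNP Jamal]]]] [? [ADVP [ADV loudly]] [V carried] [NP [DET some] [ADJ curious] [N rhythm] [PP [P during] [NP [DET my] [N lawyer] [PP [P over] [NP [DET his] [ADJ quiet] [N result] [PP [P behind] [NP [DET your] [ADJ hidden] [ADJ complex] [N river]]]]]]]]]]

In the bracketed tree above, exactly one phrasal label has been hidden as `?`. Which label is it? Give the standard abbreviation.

VP

Looking at what the `?` directly dominates — ADVP, V 'carried', NP — this is a verb phrase (VP).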